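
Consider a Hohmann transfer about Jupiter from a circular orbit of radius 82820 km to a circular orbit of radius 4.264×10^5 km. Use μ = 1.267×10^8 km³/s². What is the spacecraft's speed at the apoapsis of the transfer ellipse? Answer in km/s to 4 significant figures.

The Hohmann ellipse has a_t = (r₁ + r₂)/2 = 2.5461×10^5 km.
The apoapsis of the transfer ellipse is at r = 4.264×10^5 km.
From the vis-viva equation, v = √[μ(2/r − 1/a_t)] = 9.831 km/s.

v = 9.831 km/s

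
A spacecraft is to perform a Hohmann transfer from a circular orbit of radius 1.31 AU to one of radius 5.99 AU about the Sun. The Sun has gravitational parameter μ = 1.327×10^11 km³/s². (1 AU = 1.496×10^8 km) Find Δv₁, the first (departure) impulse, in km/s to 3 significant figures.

In km: r₁ = 1.31 × 1.496×10^8 = 1.95976×10^8 km; r₂ = 5.99 × 1.496×10^8 = 8.96104×10^8 km.
Semi-major axis of the transfer orbit: a_t = (1.95976×10^8 + 8.96104×10^8)/2 = 5.4604×10^8 km.
On the circular orbit at r = 1.95976×10^8 km, v_c = √(μ/r) = 26.022 km/s.
Vis-viva on the transfer ellipse at r = 1.95976×10^8 km gives v_t = √[μ(2/r − 1/a_t)] = 33.335 km/s.
Δv₁ = |v_t − v_c| = |33.335 − 26.022| = 7.313 km/s.

Δv₁ = 7.31 km/s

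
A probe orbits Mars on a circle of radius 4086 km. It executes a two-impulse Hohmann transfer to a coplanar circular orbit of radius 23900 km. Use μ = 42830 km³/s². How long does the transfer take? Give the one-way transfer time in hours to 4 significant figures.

t = 6.980 hours

Transfer-ellipse semi-major axis a_t = (r₁ + r₂)/2 = (4086 + 23900)/2 = 13993 km.
By Kepler's third law the transfer-orbit period is T = 2π√(a_t³/μ), so t = T/2 = 25127 s.
Converting: 25127 s ÷ 3600 s/hour = 6.980 hours.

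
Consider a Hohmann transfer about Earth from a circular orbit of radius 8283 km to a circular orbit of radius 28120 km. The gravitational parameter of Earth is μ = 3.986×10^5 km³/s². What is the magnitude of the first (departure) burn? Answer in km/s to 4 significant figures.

Δv₁ = 1.685 km/s

Semi-major axis of the transfer orbit: a_t = (8283 + 28120)/2 = 18201.5 km.
On the circular orbit at r = 8283 km, v_c = √(μ/r) = 6.937 km/s.
Vis-viva on the transfer ellipse at r = 8283 km gives v_t = √[μ(2/r − 1/a_t)] = 8.622 km/s.
Δv₁ = |v_t − v_c| = |8.622 − 6.937| = 1.685 km/s.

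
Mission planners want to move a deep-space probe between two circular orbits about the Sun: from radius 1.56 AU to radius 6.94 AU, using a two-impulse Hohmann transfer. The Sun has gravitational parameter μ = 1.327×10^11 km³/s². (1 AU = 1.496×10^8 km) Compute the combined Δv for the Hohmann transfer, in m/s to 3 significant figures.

In km: r₁ = 1.56 × 1.496×10^8 = 2.33376×10^8 km; r₂ = 6.94 × 1.496×10^8 = 1.038224×10^9 km.
The Hohmann ellipse has a_t = (r₁ + r₂)/2 = 6.358×10^8 km.
Circular speed at r₁: v₁ = √(μ/r₁) = √(1.327×10^11/2.33376×10^8) = 23.8456 km/s.
Transfer-orbit speed at r₁ (vis-viva equation): v_p = √[μ(2/r₁ − 1/a_t)] = 30.4714 km/s.
First burn Δv₁ = |v_p − v₁| = 6.626 km/s.
At r₂, v₂ = √(μ/r₂) = 11.3055 km/s.
Transfer-orbit speed at r₂: v_a = √[μ(2/r₂ − 1/a_t)] = 6.84948 km/s.
Second burn Δv₂ = |v₂ − v_a| = 4.456 km/s.
Δv = Δv₁ + Δv₂ = 6.626 + 4.456 = 11.08 km/s.

Δv = 11100 m/s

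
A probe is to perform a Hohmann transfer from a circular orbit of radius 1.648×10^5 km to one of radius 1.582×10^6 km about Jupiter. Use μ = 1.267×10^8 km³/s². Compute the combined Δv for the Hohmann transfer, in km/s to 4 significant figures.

Δv = 14.65 km/s

The Hohmann ellipse has a_t = (r₁ + r₂)/2 = 8.734×10^5 km.
At r₁ the circular-orbit speed is v₁ = √(μ/r₁) = 27.73 km/s.
Transfer-orbit speed at r₁ (vis-viva): v_p = √[μ(2/r₁ − 1/a_t)] = 37.32 km/s.
First burn Δv₁ = |v_p − v₁| = 9.590 km/s.
At r₂, v₂ = √(μ/r₂) = 8.949 km/s.
Transfer-orbit speed at r₂: v_a = √[μ(2/r₂ − 1/a_t)] = 3.887 km/s.
Second burn Δv₂ = |v₂ − v_a| = 5.062 km/s.
Total Δv = Δv₁ + Δv₂ = 14.65 km/s.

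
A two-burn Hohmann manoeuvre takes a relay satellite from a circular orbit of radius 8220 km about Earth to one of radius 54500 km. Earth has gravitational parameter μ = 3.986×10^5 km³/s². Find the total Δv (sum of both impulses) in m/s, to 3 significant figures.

Δv = 3540 m/s

Semi-major axis of the transfer orbit: a_t = (8220 + 54500)/2 = 31360 km.
At r₁ the circular-orbit speed is v₁ = √(μ/r₁) = 6.964 km/s.
On the transfer ellipse at r₁, vis-viva equation gives v_p = √[μ(2/r₁ − 1/a_t)] = 9.180 km/s.
First burn Δv₁ = |v_p − v₁| = 2.216 km/s.
At r₂, v₂ = √(μ/r₂) = 2.7044 km/s.
Transfer-orbit speed at r₂: v_a = √[μ(2/r₂ − 1/a_t)] = 1.3846 km/s.
Second burn Δv₂ = |v₂ − v_a| = 1.320 km/s.
Δv = Δv₁ + Δv₂ = 2.216 + 1.320 = 3.536 km/s.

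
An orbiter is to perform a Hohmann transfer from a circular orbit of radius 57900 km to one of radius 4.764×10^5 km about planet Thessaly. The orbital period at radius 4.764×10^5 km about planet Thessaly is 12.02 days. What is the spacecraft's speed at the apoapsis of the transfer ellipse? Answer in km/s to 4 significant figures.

From Kepler's third law T² = 4π²r³/μ at r = 4.764×10^5 km, T = 12.02 days = 12.02 × 86400 s = 1.038528×10^6 s: μ = 4π²r³/T² = 3.95766×10^6 km³/s².
Semi-major axis of the transfer orbit: a_t = (57900 + 4.764×10^5)/2 = 2.6715×10^5 km.
At apoapsis, r = 4.764×10^5 km.
Applying v² = μ(2/r − 1/a_t): v = 1.342 km/s.

v = 1.342 km/s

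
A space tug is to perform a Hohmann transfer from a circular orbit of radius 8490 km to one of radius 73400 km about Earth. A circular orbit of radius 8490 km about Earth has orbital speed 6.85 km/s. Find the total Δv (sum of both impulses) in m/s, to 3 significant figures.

Δv = 3590 m/s

From the circular-orbit relation v² = μ/r at r = 8490 km: μ = v²r = (6.85)² × 8490 = 3.98372×10^5 km³/s².
The Hohmann ellipse has a_t = (r₁ + r₂)/2 = 40945 km.
At r₁ the circular-orbit speed is v₁ = √(μ/r₁) = 6.850 km/s.
On the transfer ellipse at r₁, vis-viva gives v_p = √[μ(2/r₁ − 1/a_t)] = 9.171 km/s.
First burn Δv₁ = |v_p − v₁| = 2.321 km/s.
Circular speed at r₂: v₂ = √(μ/r₂) = 2.330 km/s.
Transfer-orbit speed at r₂: v_a = √[μ(2/r₂ − 1/a_t)] = 1.061 km/s.
Second burn Δv₂ = |v₂ − v_a| = 1.269 km/s.
Total Δv = Δv₁ + Δv₂ = 3.590 km/s.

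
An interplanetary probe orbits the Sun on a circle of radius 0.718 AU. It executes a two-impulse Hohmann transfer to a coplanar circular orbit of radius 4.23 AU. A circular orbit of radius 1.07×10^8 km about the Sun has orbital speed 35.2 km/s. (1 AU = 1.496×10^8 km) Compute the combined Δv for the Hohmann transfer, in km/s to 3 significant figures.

From the circular-orbit relation v² = μ/r at r = 1.07×10^8 km: μ = v²r = (35.2)² × 1.07×10^8 = 1.32577×10^11 km³/s².
In km: r₁ = 0.718 × 1.496×10^8 = 1.074128×10^8 km; r₂ = 4.23 × 1.496×10^8 = 6.32808×10^8 km.
Semi-major axis of the transfer orbit: a_t = (1.074128×10^8 + 6.32808×10^8)/2 = 3.701104×10^8 km.
At r₁ the circular-orbit speed is v₁ = √(μ/r₁) = 35.1323 km/s.
On the transfer ellipse at r₁, vis-viva gives v_p = √[μ(2/r₁ − 1/a_t)] = 45.9385 km/s.
First burn Δv₁ = |v_p − v₁| = 10.806 km/s.
Circular speed at r₂: v₂ = √(μ/r₂) = 14.4743 km/s.
Transfer-orbit speed at r₂: v_a = √[μ(2/r₂ − 1/a_t)] = 7.79760 km/s.
Second burn Δv₂ = |v₂ − v_a| = 6.6767 km/s.
Total Δv = Δv₁ + Δv₂ = 17.48 km/s.

Δv = 17.5 km/s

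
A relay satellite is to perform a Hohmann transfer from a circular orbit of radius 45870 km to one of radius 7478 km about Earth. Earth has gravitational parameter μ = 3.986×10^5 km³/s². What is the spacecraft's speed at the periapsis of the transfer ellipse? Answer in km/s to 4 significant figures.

The Hohmann ellipse has a_t = (r₁ + r₂)/2 = 26674 km.
At periapsis, r = 7478 km.
Applying v² = μ(2/r − 1/a_t): v = 9.574 km/s.

v = 9.574 km/s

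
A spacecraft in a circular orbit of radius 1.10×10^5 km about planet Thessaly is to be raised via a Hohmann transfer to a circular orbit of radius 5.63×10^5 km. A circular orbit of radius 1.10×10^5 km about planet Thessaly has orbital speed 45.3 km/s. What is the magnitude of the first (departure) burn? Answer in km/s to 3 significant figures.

From the circular-orbit relation v² = μ/r at r = 1.10×10^5 km: μ = v²r = (45.3)² × 1.10×10^5 = 2.25730×10^8 km³/s².
Semi-major axis of the transfer orbit: a_t = (1.100×10^5 + 5.630×10^5)/2 = 3.365×10^5 km.
On the circular orbit at r = 1.100×10^5 km, v_c = √(μ/r) = 45.30 km/s.
Transfer-orbit speed at the same r (vis-viva, a = a_t): v_t = √[μ(2/r − 1/a_t)] = 58.59 km/s.
Δv₁ = |v_t − v_c| = |58.59 − 45.30| = 13.29 km/s.

Δv₁ = 13.3 km/s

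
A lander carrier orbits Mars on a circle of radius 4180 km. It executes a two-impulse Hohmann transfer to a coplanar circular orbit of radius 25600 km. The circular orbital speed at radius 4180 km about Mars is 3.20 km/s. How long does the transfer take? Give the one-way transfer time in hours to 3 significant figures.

t = 7.66 hours

From the circular-orbit relation v² = μ/r at r = 4180 km: μ = v²r = (3.20)² × 4180 = 42803.2 km³/s².
Semi-major axis of the transfer orbit: a_t = (4180 + 25600)/2 = 14890 km.
Transfer time t = π√(a_t³/μ) = π√((14890)³ / 42803.2) = 27590 s.
Converting: 27590 s ÷ 3600 s/hour = 7.66 hours.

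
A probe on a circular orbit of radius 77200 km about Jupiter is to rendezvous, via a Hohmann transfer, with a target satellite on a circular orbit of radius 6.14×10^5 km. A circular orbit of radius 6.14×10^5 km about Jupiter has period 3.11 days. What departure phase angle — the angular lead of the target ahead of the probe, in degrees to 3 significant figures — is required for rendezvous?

From Kepler's third law T² = 4π²r³/μ at r = 6.14×10^5 km, T = 3.11 days = 3.11 × 86400 s = 2.68704×10^5 s: μ = 4π²r³/T² = 1.26566×10^8 km³/s².
Semi-major axis of the transfer orbit: a_t = (77200 + 6.140×10^5)/2 = 3.456×10^5 km.
The half-period of the transfer ellipse is t = π√(a_t³/μ) = 56735.1 s.
The target's mean motion on its circular orbit is ω₂ = √(μ/r₂³) = 2.33833×10^-5 rad/s.
Angle swept by the target during transfer: ω₂·t = 1.3267 rad = 76.01°.
Arrival is 180° from departure on the ellipse, so φ = 180° − 76.01° = 104°.

φ = 104°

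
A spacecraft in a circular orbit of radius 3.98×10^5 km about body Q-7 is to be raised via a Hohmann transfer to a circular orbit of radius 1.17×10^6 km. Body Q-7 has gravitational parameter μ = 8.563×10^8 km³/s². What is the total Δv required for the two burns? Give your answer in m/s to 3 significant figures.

Transfer-ellipse semi-major axis a_t = (r₁ + r₂)/2 = (3.980×10^5 + 1.170×10^6)/2 = 7.840×10^5 km.
Circular speed at r₁: v₁ = √(μ/r₁) = √(8.563×10^8/3.980×10^5) = 46.38 km/s.
On the transfer ellipse at r₁, vis-viva equation gives v_p = √[μ(2/r₁ − 1/a_t)] = 56.66 km/s.
First burn Δv₁ = |v_p − v₁| = 10.28 km/s.
Circular speed at r₂: v₂ = √(μ/r₂) = 27.053 km/s.
Transfer-orbit speed at r₂: v_a = √[μ(2/r₂ − 1/a_t)] = 19.275 km/s.
Second burn Δv₂ = |v₂ − v_a| = 7.778 km/s.
Δv = Δv₁ + Δv₂ = 10.28 + 7.778 = 18.06 km/s.

Δv = 18100 m/s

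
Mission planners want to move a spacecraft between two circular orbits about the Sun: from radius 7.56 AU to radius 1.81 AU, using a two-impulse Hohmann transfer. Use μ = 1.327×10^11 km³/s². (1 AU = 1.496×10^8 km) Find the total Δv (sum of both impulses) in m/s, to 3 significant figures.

In km: r₁ = 7.56 × 1.496×10^8 = 1.130976×10^9 km; r₂ = 1.81 × 1.496×10^8 = 2.70776×10^8 km.
Transfer-ellipse semi-major axis a_t = (r₁ + r₂)/2 = (1.130976×10^9 + 2.70776×10^8)/2 = 7.00876×10^8 km.
At r₁ the circular-orbit speed is v₁ = √(μ/r₁) = 10.832 km/s.
Transfer-orbit speed at r₁ (v² = μ(2/r − 1/a)): v_a = √[μ(2/r₁ − 1/a_t)] = 6.7328 km/s.
First burn Δv₁ = |v_a − v₁| = 4.099 km/s.
At r₂, v₂ = √(μ/r₂) = 22.1376 km/s.
Transfer-orbit speed at r₂: v_p = √[μ(2/r₂ − 1/a_t)] = 28.1214 km/s.
Second burn Δv₂ = |v₂ − v_p| = 5.984 km/s.
Δv = Δv₁ + Δv₂ = 4.099 + 5.984 = 10.08 km/s.

Δv = 10100 m/s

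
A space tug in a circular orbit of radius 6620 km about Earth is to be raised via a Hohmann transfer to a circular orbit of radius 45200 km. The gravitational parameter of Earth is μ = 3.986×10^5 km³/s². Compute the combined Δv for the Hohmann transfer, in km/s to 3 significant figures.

Δv = 3.96 km/s

Semi-major axis of the transfer orbit: a_t = (6620 + 45200)/2 = 25910 km.
Circular speed at r₁: v₁ = √(μ/r₁) = √(3.986×10^5/6620) = 7.7596 km/s.
On the transfer ellipse at r₁, vis-viva gives v_p = √[μ(2/r₁ − 1/a_t)] = 10.249 km/s.
First burn Δv₁ = |v_p − v₁| = 2.489 km/s.
Circular speed at r₂: v₂ = √(μ/r₂) = 2.970 km/s.
Transfer-orbit speed at r₂: v_a = √[μ(2/r₂ − 1/a_t)] = 1.501 km/s.
Second burn Δv₂ = |v₂ − v_a| = 1.469 km/s.
Δv = Δv₁ + Δv₂ = 2.489 + 1.469 = 3.958 km/s.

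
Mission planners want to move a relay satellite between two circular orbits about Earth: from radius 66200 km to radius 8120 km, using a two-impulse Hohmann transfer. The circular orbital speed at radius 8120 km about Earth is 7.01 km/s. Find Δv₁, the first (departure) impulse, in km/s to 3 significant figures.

Δv₁ = 1.31 km/s

From the circular-orbit relation v² = μ/r at r = 8120 km: μ = v²r = (7.01)² × 8120 = 3.99018×10^5 km³/s².
Transfer-ellipse semi-major axis a_t = (r₁ + r₂)/2 = (66200 + 8120)/2 = 37160 km.
On the circular orbit at r = 66200 km, v_c = √(μ/r) = 2.455 km/s.
Vis-viva on the transfer ellipse at r = 66200 km gives v_t = √[μ(2/r − 1/a_t)] = 1.148 km/s.
Δv₁ = |v_t − v_c| = |1.148 − 2.455| = 1.307 km/s.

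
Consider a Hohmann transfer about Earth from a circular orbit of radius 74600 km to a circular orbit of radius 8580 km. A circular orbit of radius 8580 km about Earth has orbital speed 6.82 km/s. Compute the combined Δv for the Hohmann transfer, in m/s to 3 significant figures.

From the circular-orbit relation v² = μ/r at r = 8580 km: μ = v²r = (6.82)² × 8580 = 3.99076×10^5 km³/s².
Semi-major axis of the transfer orbit: a_t = (74600 + 8580)/2 = 41590 km.
Circular speed at r₁: v₁ = √(μ/r₁) = √(3.99076×10^5/74600) = 2.313 km/s.
On the transfer ellipse at r₁, vis-viva gives v_a = √[μ(2/r₁ − 1/a_t)] = 1.051 km/s.
First burn Δv₁ = |v_a − v₁| = 1.262 km/s.
Circular speed at r₂: v₂ = √(μ/r₂) = 6.820 km/s.
Transfer-orbit speed at r₂: v_p = √[μ(2/r₂ − 1/a_t)] = 9.134 km/s.
Second burn Δv₂ = |v₂ − v_p| = 2.314 km/s.
Δv = Δv₁ + Δv₂ = 1.262 + 2.314 = 3.576 km/s.

Δv = 3580 m/s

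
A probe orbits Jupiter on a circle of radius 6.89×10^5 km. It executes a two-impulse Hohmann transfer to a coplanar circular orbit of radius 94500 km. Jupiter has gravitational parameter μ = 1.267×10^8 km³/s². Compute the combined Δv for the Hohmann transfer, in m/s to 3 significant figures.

The Hohmann ellipse has a_t = (r₁ + r₂)/2 = 3.9175×10^5 km.
At r₁ the circular-orbit speed is v₁ = √(μ/r₁) = 13.56 km/s.
Transfer-orbit speed at r₁ (vis-viva equation): v_a = √[μ(2/r₁ − 1/a_t)] = 6.660 km/s.
First burn Δv₁ = |v_a − v₁| = 6.900 km/s.
At r₂, v₂ = √(μ/r₂) = 36.62 km/s.
Transfer-orbit speed at r₂: v_p = √[μ(2/r₂ − 1/a_t)] = 48.56 km/s.
Second burn Δv₂ = |v₂ − v_p| = 11.94 km/s.
Δv = Δv₁ + Δv₂ = 6.900 + 11.94 = 18.84 km/s.

Δv = 18800 m/s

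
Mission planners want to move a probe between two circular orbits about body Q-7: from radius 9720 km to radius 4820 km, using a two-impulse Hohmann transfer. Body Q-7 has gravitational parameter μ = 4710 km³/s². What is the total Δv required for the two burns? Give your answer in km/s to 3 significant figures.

Transfer-ellipse semi-major axis a_t = (r₁ + r₂)/2 = (9720 + 4820)/2 = 7270 km.
At r₁ the circular-orbit speed is v₁ = √(μ/r₁) = 0.6961 km/s.
On the transfer ellipse at r₁, vis-viva gives v_a = √[μ(2/r₁ − 1/a_t)] = 0.5668 km/s.
First burn Δv₁ = |v_a − v₁| = 0.1293 km/s.
At r₂, v₂ = √(μ/r₂) = 0.9885 km/s.
Transfer-orbit speed at r₂: v_p = √[μ(2/r₂ − 1/a_t)] = 1.143 km/s.
Second burn Δv₂ = |v₂ − v_p| = 0.1545 km/s.
Δv = Δv₁ + Δv₂ = 0.1293 + 0.1545 = 0.2838 km/s.

Δv = 0.284 km/s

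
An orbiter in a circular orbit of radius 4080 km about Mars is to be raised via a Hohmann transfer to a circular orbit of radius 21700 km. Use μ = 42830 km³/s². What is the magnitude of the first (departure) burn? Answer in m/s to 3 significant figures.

Δv₁ = 964 m/s

Transfer-ellipse semi-major axis a_t = (r₁ + r₂)/2 = (4080 + 21700)/2 = 12890 km.
On the circular orbit at r = 4080 km, v_c = √(μ/r) = 3.2400 km/s.
Transfer-orbit speed at the same r (vis-viva, a = a_t): v_t = √[μ(2/r − 1/a_t)] = 4.2039 km/s.
Δv₁ = |v_t − v_c| = |4.2039 − 3.2400| = 0.9639 km/s.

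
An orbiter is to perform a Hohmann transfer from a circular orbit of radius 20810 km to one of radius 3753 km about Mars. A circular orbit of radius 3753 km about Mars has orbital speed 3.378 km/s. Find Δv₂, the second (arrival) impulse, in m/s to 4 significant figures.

From the circular-orbit relation v² = μ/r at r = 3753 km: μ = v²r = (3.378)² × 3753 = 42825.0 km³/s².
The Hohmann ellipse has a_t = (r₁ + r₂)/2 = 12281.5 km.
Circular speed at r = 3753 km: v_c = √(μ/r) = 3.378 km/s.
Vis-viva on the transfer ellipse at r = 3753 km gives v_t = √[μ(2/r − 1/a_t)] = 4.397 km/s.
Δv₂ = |v_t − v_c| = |4.397 − 3.378| = 1.019 km/s.

Δv₂ = 1019 m/s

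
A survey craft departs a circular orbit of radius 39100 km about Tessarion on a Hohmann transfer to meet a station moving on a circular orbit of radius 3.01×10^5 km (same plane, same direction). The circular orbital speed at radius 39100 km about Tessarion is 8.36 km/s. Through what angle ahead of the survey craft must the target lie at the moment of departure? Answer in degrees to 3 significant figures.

From the circular-orbit relation v² = μ/r at r = 39100 km: μ = v²r = (8.36)² × 39100 = 2.73268×10^6 km³/s².
Semi-major axis of the transfer orbit: a_t = (39100 + 3.010×10^5)/2 = 1.7005×10^5 km.
The half-period of the transfer ellipse is t = π√(a_t³/μ) = 1.333×10^5 s.
Target angular speed ω₂ = √(μ/r₂³) = 1.001×10^-5 rad/s.
Angle swept by the target during transfer: ω₂·t = 1.334 rad = 76.43°.
Arrival is 180° from departure on the ellipse, so φ = 180° − 76.43° = 104°.

φ = 104°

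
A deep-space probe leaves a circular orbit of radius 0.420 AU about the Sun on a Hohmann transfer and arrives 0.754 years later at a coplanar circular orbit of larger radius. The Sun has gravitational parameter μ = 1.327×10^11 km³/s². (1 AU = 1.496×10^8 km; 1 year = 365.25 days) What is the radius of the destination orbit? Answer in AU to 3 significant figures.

In km: r₁ = 0.420 × 1.496×10^8 = 6.2832×10^7 km.
Transfer time t = 0.754 years × 365.25 × 86400 s = 2.37944304×10^7 s, and t = π√(a_t³/μ).
So a_t = (μ t²/π²)^(1/3) = (1.327×10^11 × (2.37944304×10^7)² / π²)^(1/3) = 1.9672×10^8 km.
Since a_t = (r₁ + r₂)/2, r₂ = 2a_t − r₁ = 2×1.9672×10^8 − 6.2832×10^7 = 3.30608×10^8 km.
In AU: r₂ = 3.30608×10^8 / 1.496×10^8 = 2.21 AU.

r₂ = 2.21 AU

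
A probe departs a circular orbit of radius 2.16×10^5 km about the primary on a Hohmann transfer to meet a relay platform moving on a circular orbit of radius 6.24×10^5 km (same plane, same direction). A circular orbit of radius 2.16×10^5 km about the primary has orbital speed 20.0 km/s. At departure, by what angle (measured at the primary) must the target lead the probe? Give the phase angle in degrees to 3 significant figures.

φ = 80.6°

From the circular-orbit relation v² = μ/r at r = 2.16×10^5 km: μ = v²r = (20.0)² × 2.16×10^5 = 8.64000×10^7 km³/s².
Semi-major axis of the transfer orbit: a_t = (2.160×10^5 + 6.240×10^5)/2 = 4.200×10^5 km.
Transfer time t = π√(a_t³/μ) = 91996 s.
Target angular speed ω₂ = √(μ/r₂³) = 1.8857×10^-5 rad/s.
Angle swept by the target during transfer: ω₂·t = 1.7348 rad = 99.40°.
The probe traverses 180° on the transfer ellipse, so the target must lead by 180° − 99.40° = 80.6°.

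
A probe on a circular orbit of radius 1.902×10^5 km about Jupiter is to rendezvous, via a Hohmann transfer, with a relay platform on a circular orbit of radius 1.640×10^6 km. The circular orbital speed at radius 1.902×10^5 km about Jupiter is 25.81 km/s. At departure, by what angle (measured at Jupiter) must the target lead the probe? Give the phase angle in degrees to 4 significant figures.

φ = 105.0°

From the circular-orbit relation v² = μ/r at r = 1.902×10^5 km: μ = v²r = (25.81)² × 1.902×10^5 = 1.26703×10^8 km³/s².
Transfer-ellipse semi-major axis a_t = (r₁ + r₂)/2 = (1.902×10^5 + 1.640×10^6)/2 = 9.151×10^5 km.
Transfer time t = π√(a_t³/μ) = 2.44320×10^5 s.
Target angular speed ω₂ = √(μ/r₂³) = 5.35954×10^-6 rad/s.
Angle swept by the target during transfer: ω₂·t = 1.30944 rad = 75.03°.
The probe traverses 180° on the transfer ellipse, so the target must lead by 180° − 75.03° = 105.0°.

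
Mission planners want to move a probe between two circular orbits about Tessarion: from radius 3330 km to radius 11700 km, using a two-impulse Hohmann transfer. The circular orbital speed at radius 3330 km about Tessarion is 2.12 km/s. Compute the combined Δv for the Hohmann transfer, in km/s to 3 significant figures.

From the circular-orbit relation v² = μ/r at r = 3330 km: μ = v²r = (2.12)² × 3330 = 14966.4 km³/s².
The Hohmann ellipse has a_t = (r₁ + r₂)/2 = 7515 km.
Circular speed at r₁: v₁ = √(μ/r₁) = √(14966.4/3330) = 2.12000 km/s.
On the transfer ellipse at r₁, vis-viva gives v_p = √[μ(2/r₁ − 1/a_t)] = 2.64524 km/s.
First burn Δv₁ = |v_p − v₁| = 0.52524 km/s.
Circular speed at r₂: v₂ = √(μ/r₂) = 1.1310 km/s.
Transfer-orbit speed at r₂: v_a = √[μ(2/r₂ − 1/a_t)] = 0.75287 km/s.
Second burn Δv₂ = |v₂ − v_a| = 0.37813 km/s.
Total Δv = Δv₁ + Δv₂ = 0.9034 km/s.

Δv = 0.903 km/s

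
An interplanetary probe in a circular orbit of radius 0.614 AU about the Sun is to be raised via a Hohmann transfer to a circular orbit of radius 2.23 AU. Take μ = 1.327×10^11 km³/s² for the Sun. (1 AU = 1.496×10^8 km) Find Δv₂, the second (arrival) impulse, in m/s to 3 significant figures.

In km: r₁ = 0.614 × 1.496×10^8 = 9.18544×10^7 km; r₂ = 2.23 × 1.496×10^8 = 3.33608×10^8 km.
Transfer-ellipse semi-major axis a_t = (r₁ + r₂)/2 = (9.18544×10^7 + 3.33608×10^8)/2 = 2.127312×10^8 km.
Circular speed at r = 3.33608×10^8 km: v_c = √(μ/r) = 19.944 km/s.
Vis-viva on the transfer ellipse at r = 3.33608×10^8 km gives v_t = √[μ(2/r − 1/a_t)] = 13.105 km/s.
Δv₂ = |v_t − v_c| = |13.105 − 19.944| = 6.839 km/s.

Δv₂ = 6840 m/s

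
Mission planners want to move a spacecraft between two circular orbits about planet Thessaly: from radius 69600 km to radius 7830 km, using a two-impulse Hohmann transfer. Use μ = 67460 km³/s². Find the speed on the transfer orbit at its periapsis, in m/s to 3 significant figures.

v = 3940 m/s

The Hohmann ellipse has a_t = (r₁ + r₂)/2 = 38715 km.
The periapsis of the transfer ellipse is at r = 7830 km.
Vis-viva: v = √[μ(2/r − 1/a_t)] = √[67460 × (2/7830 − 1/38715)] = 3.936 km/s.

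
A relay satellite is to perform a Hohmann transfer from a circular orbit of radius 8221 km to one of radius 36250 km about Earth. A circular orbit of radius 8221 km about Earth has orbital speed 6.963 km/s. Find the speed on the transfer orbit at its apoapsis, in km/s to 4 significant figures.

v = 2.016 km/s

From the circular-orbit relation v² = μ/r at r = 8221 km: μ = v²r = (6.963)² × 8221 = 3.98582×10^5 km³/s².
Transfer-ellipse semi-major axis a_t = (r₁ + r₂)/2 = (8221 + 36250)/2 = 22235.5 km.
At apoapsis, r = 36250 km.
From the vis-viva equation, v = √[μ(2/r − 1/a_t)] = 2.016 km/s.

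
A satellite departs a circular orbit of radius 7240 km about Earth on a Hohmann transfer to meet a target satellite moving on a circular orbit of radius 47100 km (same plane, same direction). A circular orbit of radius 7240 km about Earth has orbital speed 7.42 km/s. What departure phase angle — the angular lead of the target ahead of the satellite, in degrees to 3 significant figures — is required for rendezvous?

From the circular-orbit relation v² = μ/r at r = 7240 km: μ = v²r = (7.42)² × 7240 = 3.98608×10^5 km³/s².
Semi-major axis of the transfer orbit: a_t = (7240 + 47100)/2 = 27170 km.
Transfer time t = π√(a_t³/μ) = 22285 s.
The target's mean motion on its circular orbit is ω₂ = √(μ/r₂³) = 6.1765×10^-5 rad/s.
Angle swept by the target during transfer: ω₂·t = 1.3764 rad = 78.86°.
The satellite traverses 180° on the transfer ellipse, so the target must lead by 180° − 78.86° = 101°.

φ = 101°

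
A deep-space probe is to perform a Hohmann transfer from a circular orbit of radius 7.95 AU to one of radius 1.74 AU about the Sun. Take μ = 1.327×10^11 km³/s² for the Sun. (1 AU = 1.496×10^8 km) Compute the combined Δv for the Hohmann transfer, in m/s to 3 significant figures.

In km: r₁ = 7.95 × 1.496×10^8 = 1.18932×10^9 km; r₂ = 1.74 × 1.496×10^8 = 2.60304×10^8 km.
The Hohmann ellipse has a_t = (r₁ + r₂)/2 = 7.24812×10^8 km.
Circular speed at r₁: v₁ = √(μ/r₁) = √(1.327×10^11/1.18932×10^9) = 10.563 km/s.
On the transfer ellipse at r₁, vis-viva equation gives v_a = √[μ(2/r₁ − 1/a_t)] = 6.3301 km/s.
First burn Δv₁ = |v_a − v₁| = 4.233 km/s.
At r₂, v₂ = √(μ/r₂) = 22.578 km/s.
Transfer-orbit speed at r₂: v_p = √[μ(2/r₂ − 1/a_t)] = 28.922 km/s.
Second burn Δv₂ = |v₂ − v_p| = 6.344 km/s.
Total Δv = Δv₁ + Δv₂ = 10.58 km/s.

Δv = 10600 m/s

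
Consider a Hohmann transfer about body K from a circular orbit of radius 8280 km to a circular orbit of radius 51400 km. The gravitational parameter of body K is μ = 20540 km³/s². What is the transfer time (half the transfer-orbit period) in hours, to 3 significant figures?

Transfer-ellipse semi-major axis a_t = (r₁ + r₂)/2 = (8280 + 51400)/2 = 29840 km.
Transfer time t = π√(a_t³/μ) = π√((29840)³ / 20540) = 1.130×10^5 s.
Converting: 1.130×10^5 s ÷ 3600 s/hour = 31.4 hours.

t = 31.4 hours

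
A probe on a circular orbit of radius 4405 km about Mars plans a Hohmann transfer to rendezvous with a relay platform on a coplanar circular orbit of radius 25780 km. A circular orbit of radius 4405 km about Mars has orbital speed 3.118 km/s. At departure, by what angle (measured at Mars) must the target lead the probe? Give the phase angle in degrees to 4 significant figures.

From the circular-orbit relation v² = μ/r at r = 4405 km: μ = v²r = (3.118)² × 4405 = 42825.1 km³/s².
Transfer-ellipse semi-major axis a_t = (r₁ + r₂)/2 = (4405 + 25780)/2 = 15092.5 km.
Transfer time t = π√(a_t³/μ) = 28150 s.
Target angular speed ω₂ = √(μ/r₂³) = 4.999×10^-5 rad/s.
Angle swept by the target during transfer: ω₂·t = 1.4072 rad = 80.63°.
Arrival is 180° from departure on the ellipse, so φ = 180° − 80.63° = 99.37°.

φ = 99.37°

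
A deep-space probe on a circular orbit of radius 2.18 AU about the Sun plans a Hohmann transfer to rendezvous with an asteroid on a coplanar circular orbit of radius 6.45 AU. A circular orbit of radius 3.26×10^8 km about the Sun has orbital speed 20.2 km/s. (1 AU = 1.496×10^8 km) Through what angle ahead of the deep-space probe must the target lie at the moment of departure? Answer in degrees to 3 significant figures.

From the circular-orbit relation v² = μ/r at r = 3.26×10^8 km: μ = v²r = (20.2)² × 3.26×10^8 = 1.33021×10^11 km³/s².
In km: r₁ = 2.18 × 1.496×10^8 = 3.26128×10^8 km; r₂ = 6.45 × 1.496×10^8 = 9.6492×10^8 km.
The Hohmann ellipse has a_t = (r₁ + r₂)/2 = 6.45524×10^8 km.
Transfer time t = π√(a_t³/μ) = 1.4127×10^8 s.
Target angular speed ω₂ = √(μ/r₂³) = 1.2168×10^-8 rad/s.
Angle swept by the target during transfer: ω₂·t = 1.719 rad = 98.49°.
Arrival is 180° from departure on the ellipse, so φ = 180° − 98.49° = 81.5°.

φ = 81.5°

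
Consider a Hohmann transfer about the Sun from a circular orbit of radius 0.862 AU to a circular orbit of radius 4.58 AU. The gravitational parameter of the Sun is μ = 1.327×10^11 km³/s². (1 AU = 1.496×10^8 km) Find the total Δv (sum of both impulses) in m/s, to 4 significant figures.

In km: r₁ = 0.862 × 1.496×10^8 = 1.289552×10^8 km; r₂ = 4.58 × 1.496×10^8 = 6.85168×10^8 km.
The Hohmann ellipse has a_t = (r₁ + r₂)/2 = 4.070616×10^8 km.
At r₁ the circular-orbit speed is v₁ = √(μ/r₁) = 32.08 km/s.
Transfer-orbit speed at r₁ (vis-viva): v_p = √[μ(2/r₁ − 1/a_t)] = 41.62 km/s.
First burn Δv₁ = |v_p − v₁| = 9.540 km/s.
Circular speed at r₂: v₂ = √(μ/r₂) = 13.917 km/s.
Transfer-orbit speed at r₂: v_a = √[μ(2/r₂ − 1/a_t)] = 7.8330 km/s.
Second burn Δv₂ = |v₂ − v_a| = 6.084 km/s.
Total Δv = Δv₁ + Δv₂ = 15.62 km/s.

Δv = 15620 m/s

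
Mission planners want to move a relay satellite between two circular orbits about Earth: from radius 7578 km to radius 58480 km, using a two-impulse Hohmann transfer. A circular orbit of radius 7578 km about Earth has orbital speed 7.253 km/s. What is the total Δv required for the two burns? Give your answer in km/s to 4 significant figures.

From the circular-orbit relation v² = μ/r at r = 7578 km: μ = v²r = (7.253)² × 7578 = 3.98648×10^5 km³/s².
The Hohmann ellipse has a_t = (r₁ + r₂)/2 = 33029 km.
At r₁ the circular-orbit speed is v₁ = √(μ/r₁) = 7.253 km/s.
Transfer-orbit speed at r₁ (vis-viva): v_p = √[μ(2/r₁ − 1/a_t)] = 9.651 km/s.
First burn Δv₁ = |v_p − v₁| = 2.398 km/s.
At r₂, v₂ = √(μ/r₂) = 2.611 km/s.
Transfer-orbit speed at r₂: v_a = √[μ(2/r₂ − 1/a_t)] = 1.251 km/s.
Second burn Δv₂ = |v₂ − v_a| = 1.360 km/s.
Total Δv = Δv₁ + Δv₂ = 3.758 km/s.

Δv = 3.758 km/s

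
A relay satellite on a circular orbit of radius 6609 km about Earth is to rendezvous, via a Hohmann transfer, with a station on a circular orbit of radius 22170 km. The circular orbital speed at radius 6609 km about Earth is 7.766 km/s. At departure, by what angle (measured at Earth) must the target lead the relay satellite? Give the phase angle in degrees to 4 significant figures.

From the circular-orbit relation v² = μ/r at r = 6609 km: μ = v²r = (7.766)² × 6609 = 3.98594×10^5 km³/s².
Transfer-ellipse semi-major axis a_t = (r₁ + r₂)/2 = (6609 + 22170)/2 = 14389.5 km.
Transfer time t = π√(a_t³/μ) = 8589.21 s.
Target angular speed ω₂ = √(μ/r₂³) = 1.91257×10^-4 rad/s.
Angle swept by the target during transfer: ω₂·t = 1.6427 rad = 94.12°.
The relay satellite traverses 180° on the transfer ellipse, so the target must lead by 180° − 94.12° = 85.88°.

φ = 85.88°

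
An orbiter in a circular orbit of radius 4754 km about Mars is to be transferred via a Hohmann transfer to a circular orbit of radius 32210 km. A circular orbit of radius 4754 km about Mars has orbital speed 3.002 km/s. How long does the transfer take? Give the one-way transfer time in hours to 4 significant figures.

From the circular-orbit relation v² = μ/r at r = 4754 km: μ = v²r = (3.002)² × 4754 = 42843.1 km³/s².
Transfer-ellipse semi-major axis a_t = (r₁ + r₂)/2 = (4754 + 32210)/2 = 18482 km.
Half the transfer-orbit period gives t = π√(a_t³/μ) = 38140 s.
Converting: 38140 s ÷ 3600 s/hour = 10.59 hours.

t = 10.59 hours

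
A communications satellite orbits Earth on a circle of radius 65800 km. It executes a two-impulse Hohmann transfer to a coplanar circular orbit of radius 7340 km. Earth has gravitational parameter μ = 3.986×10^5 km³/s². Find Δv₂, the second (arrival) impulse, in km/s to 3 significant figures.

Transfer-ellipse semi-major axis a_t = (r₁ + r₂)/2 = (65800 + 7340)/2 = 36570 km.
On the circular orbit at r = 7340 km, v_c = √(μ/r) = 7.369 km/s.
Vis-viva on the transfer ellipse at r = 7340 km gives v_t = √[μ(2/r − 1/a_t)] = 9.885 km/s.
Δv₂ = |v_t − v_c| = |9.885 − 7.369| = 2.516 km/s.

Δv₂ = 2.52 km/s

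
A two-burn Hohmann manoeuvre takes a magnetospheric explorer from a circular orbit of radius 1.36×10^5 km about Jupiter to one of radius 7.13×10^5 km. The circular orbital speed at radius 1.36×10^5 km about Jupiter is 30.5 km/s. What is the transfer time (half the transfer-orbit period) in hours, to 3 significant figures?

From the circular-orbit relation v² = μ/r at r = 1.36×10^5 km: μ = v²r = (30.5)² × 1.36×10^5 = 1.26514×10^8 km³/s².
Semi-major axis of the transfer orbit: a_t = (1.360×10^5 + 7.130×10^5)/2 = 4.245×10^5 km.
Half the transfer-orbit period gives t = π√(a_t³/μ) = 77250 s.
Converting: 77250 s ÷ 3600 s/hour = 21.5 hours.

t = 21.5 hours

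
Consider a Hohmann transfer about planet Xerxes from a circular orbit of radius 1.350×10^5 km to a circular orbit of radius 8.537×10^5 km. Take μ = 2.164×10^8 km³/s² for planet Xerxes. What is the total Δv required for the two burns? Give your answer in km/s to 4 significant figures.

Δv = 20.18 km/s

Transfer-ellipse semi-major axis a_t = (r₁ + r₂)/2 = (1.350×10^5 + 8.537×10^5)/2 = 4.9435×10^5 km.
Circular speed at r₁: v₁ = √(μ/r₁) = √(2.164×10^8/1.350×10^5) = 40.037 km/s.
Transfer-orbit speed at r₁ (vis-viva): v_p = √[μ(2/r₁ − 1/a_t)] = 52.613 km/s.
First burn Δv₁ = |v_p − v₁| = 12.58 km/s.
Circular speed at r₂: v₂ = √(μ/r₂) = 15.921 km/s.
Transfer-orbit speed at r₂: v_a = √[μ(2/r₂ − 1/a_t)] = 8.3200 km/s.
Second burn Δv₂ = |v₂ − v_a| = 7.601 km/s.
Total Δv = Δv₁ + Δv₂ = 20.18 km/s.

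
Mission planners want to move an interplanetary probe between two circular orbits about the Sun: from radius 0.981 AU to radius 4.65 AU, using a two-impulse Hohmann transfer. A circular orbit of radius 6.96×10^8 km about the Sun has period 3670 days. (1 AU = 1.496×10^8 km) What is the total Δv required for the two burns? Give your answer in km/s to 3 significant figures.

Δv = 14.2 km/s

From Kepler's third law T² = 4π²r³/μ at r = 6.96×10^8 km, T = 3670 days = 3670 × 86400 s = 3.17088×10^8 s: μ = 4π²r³/T² = 1.32382×10^11 km³/s².
In km: r₁ = 0.981 × 1.496×10^8 = 1.467576×10^8 km; r₂ = 4.65 × 1.496×10^8 = 6.9564×10^8 km.
Semi-major axis of the transfer orbit: a_t = (1.467576×10^8 + 6.9564×10^8)/2 = 4.211988×10^8 km.
At r₁ the circular-orbit speed is v₁ = √(μ/r₁) = 30.034 km/s.
On the transfer ellipse at r₁, vis-viva gives v_p = √[μ(2/r₁ − 1/a_t)] = 38.598 km/s.
First burn Δv₁ = |v_p − v₁| = 8.564 km/s.
At r₂, v₂ = √(μ/r₂) = 13.795 km/s.
Transfer-orbit speed at r₂: v_a = √[μ(2/r₂ − 1/a_t)] = 8.1429 km/s.
Second burn Δv₂ = |v₂ − v_a| = 5.652 km/s.
Δv = Δv₁ + Δv₂ = 8.564 + 5.652 = 14.22 km/s.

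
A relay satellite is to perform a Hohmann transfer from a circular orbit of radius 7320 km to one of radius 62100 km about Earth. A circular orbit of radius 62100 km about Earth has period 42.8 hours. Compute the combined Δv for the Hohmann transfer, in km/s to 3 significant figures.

Δv = 3.86 km/s

From Kepler's third law T² = 4π²r³/μ at r = 62100 km, T = 42.8 hours = 42.8 × 3600 s = 1.5408×10^5 s: μ = 4π²r³/T² = 3.98237×10^5 km³/s².
Transfer-ellipse semi-major axis a_t = (r₁ + r₂)/2 = (7320 + 62100)/2 = 34710 km.
Circular speed at r₁: v₁ = √(μ/r₁) = √(3.98237×10^5/7320) = 7.376 km/s.
On the transfer ellipse at r₁, vis-viva gives v_p = √[μ(2/r₁ − 1/a_t)] = 9.866 km/s.
First burn Δv₁ = |v_p − v₁| = 2.490 km/s.
At r₂, v₂ = √(μ/r₂) = 2.532 km/s.
Transfer-orbit speed at r₂: v_a = √[μ(2/r₂ − 1/a_t)] = 1.163 km/s.
Second burn Δv₂ = |v₂ − v_a| = 1.369 km/s.
Total Δv = Δv₁ + Δv₂ = 3.859 km/s.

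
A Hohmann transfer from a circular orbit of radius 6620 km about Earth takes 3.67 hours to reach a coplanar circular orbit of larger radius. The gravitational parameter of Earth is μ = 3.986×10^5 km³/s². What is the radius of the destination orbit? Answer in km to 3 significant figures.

Transfer time t = 3.67 hours = 13212 s, and t = π√(a_t³/μ).
So a_t = (μ t²/π²)^(1/3) = (3.986×10^5 × (13212)² / π²)^(1/3) = 19175 km.
Since a_t = (r₁ + r₂)/2, r₂ = 2a_t − r₁ = 2×19175 − 6620 = 31730 km.

r₂ = 31700 km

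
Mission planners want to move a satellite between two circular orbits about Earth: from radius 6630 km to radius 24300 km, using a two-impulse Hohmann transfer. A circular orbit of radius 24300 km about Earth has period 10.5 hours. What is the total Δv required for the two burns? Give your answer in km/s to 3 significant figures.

From Kepler's third law T² = 4π²r³/μ at r = 24300 km, T = 10.5 hours = 10.5 × 3600 s = 37800 s: μ = 4π²r³/T² = 3.96456×10^5 km³/s².
The Hohmann ellipse has a_t = (r₁ + r₂)/2 = 15465 km.
At r₁ the circular-orbit speed is v₁ = √(μ/r₁) = 7.73287 km/s.
On the transfer ellipse at r₁, vis-viva gives v_p = √[μ(2/r₁ − 1/a_t)] = 9.69324 km/s.
First burn Δv₁ = |v_p − v₁| = 1.9604 km/s.
Circular speed at r₂: v₂ = √(μ/r₂) = 4.0392 km/s.
Transfer-orbit speed at r₂: v_a = √[μ(2/r₂ − 1/a_t)] = 2.6447 km/s.
Second burn Δv₂ = |v₂ − v_a| = 1.3945 km/s.
Δv = Δv₁ + Δv₂ = 1.9604 + 1.3945 = 3.355 km/s.

Δv = 3.35 km/s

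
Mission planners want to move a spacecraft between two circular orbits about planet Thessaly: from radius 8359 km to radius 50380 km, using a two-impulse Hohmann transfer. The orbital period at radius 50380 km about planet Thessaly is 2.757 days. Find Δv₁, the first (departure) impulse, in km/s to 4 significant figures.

Δv₁ = 1.010 km/s

From Kepler's third law T² = 4π²r³/μ at r = 50380 km, T = 2.757 days = 2.757 × 86400 s = 2.382048×10^5 s: μ = 4π²r³/T² = 88967.9 km³/s².
Transfer-ellipse semi-major axis a_t = (r₁ + r₂)/2 = (8359 + 50380)/2 = 29369.5 km.
On the circular orbit at r = 8359 km, v_c = √(μ/r) = 3.26242 km/s.
Transfer-orbit speed at the same r (vis-viva, a = a_t): v_t = √[μ(2/r − 1/a_t)] = 4.27288 km/s.
Δv₁ = |v_t − v_c| = |4.27288 − 3.26242| = 1.010 km/s.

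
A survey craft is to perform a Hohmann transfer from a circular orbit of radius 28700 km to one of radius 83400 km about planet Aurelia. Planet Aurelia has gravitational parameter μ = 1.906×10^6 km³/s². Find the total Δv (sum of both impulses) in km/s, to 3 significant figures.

Δv = 3.15 km/s

The Hohmann ellipse has a_t = (r₁ + r₂)/2 = 56050 km.
Circular speed at r₁: v₁ = √(μ/r₁) = √(1.906×10^6/28700) = 8.1493 km/s.
Transfer-orbit speed at r₁ (v² = μ(2/r − 1/a)): v_p = √[μ(2/r₁ − 1/a_t)] = 9.9407 km/s.
First burn Δv₁ = |v_p − v₁| = 1.791 km/s.
At r₂, v₂ = √(μ/r₂) = 4.781 km/s.
Transfer-orbit speed at r₂: v_a = √[μ(2/r₂ − 1/a_t)] = 3.421 km/s.
Second burn Δv₂ = |v₂ − v_a| = 1.360 km/s.
Δv = Δv₁ + Δv₂ = 1.791 + 1.360 = 3.151 km/s.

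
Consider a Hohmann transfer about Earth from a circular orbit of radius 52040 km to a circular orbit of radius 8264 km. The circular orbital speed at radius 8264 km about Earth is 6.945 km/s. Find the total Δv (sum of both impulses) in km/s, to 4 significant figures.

Δv = 3.498 km/s

From the circular-orbit relation v² = μ/r at r = 8264 km: μ = v²r = (6.945)² × 8264 = 3.98598×10^5 km³/s².
Semi-major axis of the transfer orbit: a_t = (52040 + 8264)/2 = 30152 km.
At r₁ the circular-orbit speed is v₁ = √(μ/r₁) = 2.768 km/s.
On the transfer ellipse at r₁, vis-viva equation gives v_a = √[μ(2/r₁ − 1/a_t)] = 1.449 km/s.
First burn Δv₁ = |v_a − v₁| = 1.319 km/s.
At r₂, v₂ = √(μ/r₂) = 6.945 km/s.
Transfer-orbit speed at r₂: v_p = √[μ(2/r₂ − 1/a_t)] = 9.124 km/s.
Second burn Δv₂ = |v₂ − v_p| = 2.179 km/s.
Δv = Δv₁ + Δv₂ = 1.319 + 2.179 = 3.498 km/s.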